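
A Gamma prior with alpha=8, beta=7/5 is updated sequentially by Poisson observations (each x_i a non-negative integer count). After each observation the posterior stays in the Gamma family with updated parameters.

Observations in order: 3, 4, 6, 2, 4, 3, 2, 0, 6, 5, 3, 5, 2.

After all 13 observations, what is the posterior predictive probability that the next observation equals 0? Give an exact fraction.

274550545448385524370586339506608799208039968035104285924445848164065335455078807897068389376458752/9638477416820594068942796341210139471815657065814849153428744932981052528412795473533008800961850717

obs 1: x=3 → posterior Gamma(11, 12/5)
obs 2: x=4 → posterior Gamma(15, 17/5)
obs 3: x=6 → posterior Gamma(21, 22/5)
obs 4: x=2 → posterior Gamma(23, 27/5)
obs 5: x=4 → posterior Gamma(27, 32/5)
obs 6: x=3 → posterior Gamma(30, 37/5)
obs 7: x=2 → posterior Gamma(32, 42/5)
obs 8: x=0 → posterior Gamma(32, 47/5)
obs 9: x=6 → posterior Gamma(38, 52/5)
obs 10: x=5 → posterior Gamma(43, 57/5)
obs 11: x=3 → posterior Gamma(46, 62/5)
obs 12: x=5 → posterior Gamma(51, 67/5)
obs 13: x=2 → posterior Gamma(53, 72/5)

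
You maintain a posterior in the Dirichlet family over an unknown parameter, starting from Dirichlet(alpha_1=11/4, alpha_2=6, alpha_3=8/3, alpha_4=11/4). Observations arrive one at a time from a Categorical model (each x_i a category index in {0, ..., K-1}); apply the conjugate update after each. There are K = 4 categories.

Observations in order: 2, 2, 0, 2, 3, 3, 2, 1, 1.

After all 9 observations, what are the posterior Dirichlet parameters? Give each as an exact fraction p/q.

obs 1: x=2 → posterior Dirichlet(11/4, 6, 11/3, 11/4)
obs 2: x=2 → posterior Dirichlet(11/4, 6, 14/3, 11/4)
obs 3: x=0 → posterior Dirichlet(15/4, 6, 14/3, 11/4)
obs 4: x=2 → posterior Dirichlet(15/4, 6, 17/3, 11/4)
obs 5: x=3 → posterior Dirichlet(15/4, 6, 17/3, 15/4)
obs 6: x=3 → posterior Dirichlet(15/4, 6, 17/3, 19/4)
obs 7: x=2 → posterior Dirichlet(15/4, 6, 20/3, 19/4)
obs 8: x=1 → posterior Dirichlet(15/4, 7, 20/3, 19/4)
obs 9: x=1 → posterior Dirichlet(15/4, 8, 20/3, 19/4)

alpha_1=15/4, alpha_2=8, alpha_3=20/3, alpha_4=19/4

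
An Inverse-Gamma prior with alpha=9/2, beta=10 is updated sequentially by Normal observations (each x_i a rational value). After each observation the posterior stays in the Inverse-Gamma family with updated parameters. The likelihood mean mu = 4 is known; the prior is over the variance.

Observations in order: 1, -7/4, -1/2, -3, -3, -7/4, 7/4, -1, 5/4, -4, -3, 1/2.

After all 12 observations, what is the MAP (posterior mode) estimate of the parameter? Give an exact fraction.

obs 1: x=1 → posterior Inverse-Gamma(5, 29/2)
obs 2: x=-7/4 → posterior Inverse-Gamma(11/2, 993/32)
obs 3: x=-1/2 → posterior Inverse-Gamma(6, 1317/32)
obs 4: x=-3 → posterior Inverse-Gamma(13/2, 2101/32)
obs 5: x=-3 → posterior Inverse-Gamma(7, 2885/32)
obs 6: x=-7/4 → posterior Inverse-Gamma(15/2, 1707/16)
obs 7: x=7/4 → posterior Inverse-Gamma(8, 3495/32)
obs 8: x=-1 → posterior Inverse-Gamma(17/2, 3895/32)
obs 9: x=5/4 → posterior Inverse-Gamma(9, 251/2)
obs 10: x=-4 → posterior Inverse-Gamma(19/2, 315/2)
obs 11: x=-3 → posterior Inverse-Gamma(10, 182)
obs 12: x=1/2 → posterior Inverse-Gamma(21/2, 1505/8)

1505/92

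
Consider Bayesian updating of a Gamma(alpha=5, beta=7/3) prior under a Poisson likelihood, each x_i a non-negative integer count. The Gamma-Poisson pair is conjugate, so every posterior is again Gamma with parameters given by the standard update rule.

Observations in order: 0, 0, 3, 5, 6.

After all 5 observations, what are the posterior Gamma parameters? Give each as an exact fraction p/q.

alpha=19, beta=22/3

obs 1: x=0 → posterior Gamma(5, 10/3)
obs 2: x=0 → posterior Gamma(5, 13/3)
obs 3: x=3 → posterior Gamma(8, 16/3)
obs 4: x=5 → posterior Gamma(13, 19/3)
obs 5: x=6 → posterior Gamma(19, 22/3)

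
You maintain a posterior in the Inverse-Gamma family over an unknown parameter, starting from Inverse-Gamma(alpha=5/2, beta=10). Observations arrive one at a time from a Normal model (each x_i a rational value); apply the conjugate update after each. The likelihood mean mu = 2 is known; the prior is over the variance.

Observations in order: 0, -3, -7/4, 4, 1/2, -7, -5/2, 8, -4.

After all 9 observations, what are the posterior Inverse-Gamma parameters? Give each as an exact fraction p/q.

alpha=7, beta=3881/32

obs 1: x=0 → posterior Inverse-Gamma(3, 12)
obs 2: x=-3 → posterior Inverse-Gamma(7/2, 49/2)
obs 3: x=-7/4 → posterior Inverse-Gamma(4, 1009/32)
obs 4: x=4 → posterior Inverse-Gamma(9/2, 1073/32)
obs 5: x=1/2 → posterior Inverse-Gamma(5, 1109/32)
obs 6: x=-7 → posterior Inverse-Gamma(11/2, 2405/32)
obs 7: x=-5/2 → posterior Inverse-Gamma(6, 2729/32)
obs 8: x=8 → posterior Inverse-Gamma(13/2, 3305/32)
obs 9: x=-4 → posterior Inverse-Gamma(7, 3881/32)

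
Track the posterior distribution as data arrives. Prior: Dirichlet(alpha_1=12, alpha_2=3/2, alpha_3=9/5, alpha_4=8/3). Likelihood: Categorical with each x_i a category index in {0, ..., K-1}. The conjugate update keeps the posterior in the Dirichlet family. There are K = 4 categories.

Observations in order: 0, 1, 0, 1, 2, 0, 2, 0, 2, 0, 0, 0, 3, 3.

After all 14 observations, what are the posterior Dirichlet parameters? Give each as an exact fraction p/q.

obs 1: x=0 → posterior Dirichlet(13, 3/2, 9/5, 8/3)
obs 2: x=1 → posterior Dirichlet(13, 5/2, 9/5, 8/3)
obs 3: x=0 → posterior Dirichlet(14, 5/2, 9/5, 8/3)
obs 4: x=1 → posterior Dirichlet(14, 7/2, 9/5, 8/3)
obs 5: x=2 → posterior Dirichlet(14, 7/2, 14/5, 8/3)
obs 6: x=0 → posterior Dirichlet(15, 7/2, 14/5, 8/3)
obs 7: x=2 → posterior Dirichlet(15, 7/2, 19/5, 8/3)
obs 8: x=0 → posterior Dirichlet(16, 7/2, 19/5, 8/3)
obs 9: x=2 → posterior Dirichlet(16, 7/2, 24/5, 8/3)
obs 10: x=0 → posterior Dirichlet(17, 7/2, 24/5, 8/3)
obs 11: x=0 → posterior Dirichlet(18, 7/2, 24/5, 8/3)
obs 12: x=0 → posterior Dirichlet(19, 7/2, 24/5, 8/3)
obs 13: x=3 → posterior Dirichlet(19, 7/2, 24/5, 11/3)
obs 14: x=3 → posterior Dirichlet(19, 7/2, 24/5, 14/3)

alpha_1=19, alpha_2=7/2, alpha_3=24/5, alpha_4=14/3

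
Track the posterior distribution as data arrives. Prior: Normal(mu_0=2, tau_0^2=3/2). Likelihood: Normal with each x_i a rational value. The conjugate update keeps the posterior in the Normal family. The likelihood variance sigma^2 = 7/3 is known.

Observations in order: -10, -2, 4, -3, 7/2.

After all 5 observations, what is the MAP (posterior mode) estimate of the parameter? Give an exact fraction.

-79/118

obs 1: x=-10 → posterior Normal(-62/23, 21/23)
obs 2: x=-2 → posterior Normal(-5/2, 21/32)
obs 3: x=4 → posterior Normal(-44/41, 21/41)
obs 4: x=-3 → posterior Normal(-71/50, 21/50)
obs 5: x=7/2 → posterior Normal(-79/118, 21/59)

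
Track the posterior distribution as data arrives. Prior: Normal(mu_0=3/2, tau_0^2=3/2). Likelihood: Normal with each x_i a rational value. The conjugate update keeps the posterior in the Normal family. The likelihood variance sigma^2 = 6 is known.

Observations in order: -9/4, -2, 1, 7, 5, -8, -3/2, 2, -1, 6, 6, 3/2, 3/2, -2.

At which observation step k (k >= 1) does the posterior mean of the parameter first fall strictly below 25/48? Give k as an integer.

obs 1: x=-9/4 → posterior Normal(3/4, 6/5)
obs 2: x=-2 → posterior Normal(7/24, 1)
obs 3: x=1 → posterior Normal(11/28, 6/7)
obs 4: x=7 → posterior Normal(39/32, 3/4)
obs 5: x=5 → posterior Normal(59/36, 2/3)
obs 6: x=-8 → posterior Normal(27/40, 3/5)
obs 7: x=-3/2 → posterior Normal(21/44, 6/11)
obs 8: x=2 → posterior Normal(29/48, 1/2)
obs 9: x=-1 → posterior Normal(25/52, 6/13)
obs 10: x=6 → posterior Normal(7/8, 3/7)
obs 11: x=6 → posterior Normal(73/60, 2/5)
obs 12: x=3/2 → posterior Normal(79/64, 3/8)
obs 13: x=3/2 → posterior Normal(5/4, 6/17)
obs 14: x=-2 → posterior Normal(77/72, 1/3)

k = 2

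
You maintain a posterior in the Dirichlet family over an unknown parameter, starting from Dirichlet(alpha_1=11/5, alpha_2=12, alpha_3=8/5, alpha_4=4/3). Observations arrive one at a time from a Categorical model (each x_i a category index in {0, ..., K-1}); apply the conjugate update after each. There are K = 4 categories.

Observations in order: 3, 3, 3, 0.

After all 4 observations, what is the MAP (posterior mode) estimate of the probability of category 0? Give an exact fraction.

obs 1: x=3 → posterior Dirichlet(11/5, 12, 8/5, 7/3)
obs 2: x=3 → posterior Dirichlet(11/5, 12, 8/5, 10/3)
obs 3: x=3 → posterior Dirichlet(11/5, 12, 8/5, 13/3)
obs 4: x=0 → posterior Dirichlet(16/5, 12, 8/5, 13/3)

33/257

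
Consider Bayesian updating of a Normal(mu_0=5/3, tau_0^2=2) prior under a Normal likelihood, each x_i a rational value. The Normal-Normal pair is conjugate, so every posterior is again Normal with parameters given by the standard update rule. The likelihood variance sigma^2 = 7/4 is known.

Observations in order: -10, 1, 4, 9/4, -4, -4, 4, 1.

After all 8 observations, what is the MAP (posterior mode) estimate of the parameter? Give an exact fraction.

-103/213

obs 1: x=-10 → posterior Normal(-41/9, 14/15)
obs 2: x=1 → posterior Normal(-181/69, 14/23)
obs 3: x=4 → posterior Normal(-85/93, 14/31)
obs 4: x=9/4 → posterior Normal(-31/117, 14/39)
obs 5: x=-4 → posterior Normal(-127/141, 14/47)
obs 6: x=-4 → posterior Normal(-223/165, 14/55)
obs 7: x=4 → posterior Normal(-127/189, 2/9)
obs 8: x=1 → posterior Normal(-103/213, 14/71)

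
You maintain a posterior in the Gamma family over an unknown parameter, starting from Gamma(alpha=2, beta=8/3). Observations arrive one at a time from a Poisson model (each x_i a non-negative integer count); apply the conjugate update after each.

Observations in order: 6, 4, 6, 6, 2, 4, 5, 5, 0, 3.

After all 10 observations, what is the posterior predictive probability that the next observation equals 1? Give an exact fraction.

obs 1: x=6 → posterior Gamma(8, 11/3)
obs 2: x=4 → posterior Gamma(12, 14/3)
obs 3: x=6 → posterior Gamma(18, 17/3)
obs 4: x=6 → posterior Gamma(24, 20/3)
obs 5: x=2 → posterior Gamma(26, 23/3)
obs 6: x=4 → posterior Gamma(30, 26/3)
obs 7: x=5 → posterior Gamma(35, 29/3)
obs 8: x=5 → posterior Gamma(40, 32/3)
obs 9: x=0 → posterior Gamma(40, 35/3)
obs 10: x=3 → posterior Gamma(43, 38/3)

10997256757415714699173575642279858723244358766179121470219221664268288/91725417180837143663326189086434787308803478524071148179882832902891361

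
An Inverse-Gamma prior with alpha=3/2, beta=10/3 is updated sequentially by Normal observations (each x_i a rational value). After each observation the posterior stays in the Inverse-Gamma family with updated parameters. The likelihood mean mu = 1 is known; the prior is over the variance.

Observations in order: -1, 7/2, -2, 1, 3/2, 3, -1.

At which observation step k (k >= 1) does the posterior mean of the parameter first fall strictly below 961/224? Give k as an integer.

obs 1: x=-1 → posterior Inverse-Gamma(2, 16/3)
obs 2: x=7/2 → posterior Inverse-Gamma(5/2, 203/24)
obs 3: x=-2 → posterior Inverse-Gamma(3, 311/24)
obs 4: x=1 → posterior Inverse-Gamma(7/2, 311/24)
obs 5: x=3/2 → posterior Inverse-Gamma(4, 157/12)
obs 6: x=3 → posterior Inverse-Gamma(9/2, 181/12)
obs 7: x=-1 → posterior Inverse-Gamma(5, 205/12)

k = 7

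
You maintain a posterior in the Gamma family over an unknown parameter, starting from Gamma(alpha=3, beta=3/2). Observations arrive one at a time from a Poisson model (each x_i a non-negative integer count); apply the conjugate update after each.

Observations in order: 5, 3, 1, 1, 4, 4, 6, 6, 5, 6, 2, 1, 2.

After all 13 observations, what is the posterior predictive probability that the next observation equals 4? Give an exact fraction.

obs 1: x=5 → posterior Gamma(8, 5/2)
obs 2: x=3 → posterior Gamma(11, 7/2)
obs 3: x=1 → posterior Gamma(12, 9/2)
obs 4: x=1 → posterior Gamma(13, 11/2)
obs 5: x=4 → posterior Gamma(17, 13/2)
obs 6: x=4 → posterior Gamma(21, 15/2)
obs 7: x=6 → posterior Gamma(27, 17/2)
obs 8: x=6 → posterior Gamma(33, 19/2)
obs 9: x=5 → posterior Gamma(38, 21/2)
obs 10: x=6 → posterior Gamma(44, 23/2)
obs 11: x=2 → posterior Gamma(46, 25/2)
obs 12: x=1 → posterior Gamma(47, 27/2)
obs 13: x=2 → posterior Gamma(49, 29/2)

1968567188288544603429339827736274923344390053119314602902537192006792978480400/11019700044668002895535929163122769626862362897202163696717960646555614687493791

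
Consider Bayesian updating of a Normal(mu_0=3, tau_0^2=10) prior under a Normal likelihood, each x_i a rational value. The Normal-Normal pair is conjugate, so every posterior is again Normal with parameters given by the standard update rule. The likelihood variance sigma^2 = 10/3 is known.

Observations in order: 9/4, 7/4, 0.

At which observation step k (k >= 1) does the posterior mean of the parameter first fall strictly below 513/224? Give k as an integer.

k = 2

obs 1: x=9/4 → posterior Normal(39/16, 5/2)
obs 2: x=7/4 → posterior Normal(15/7, 10/7)
obs 3: x=0 → posterior Normal(3/2, 1)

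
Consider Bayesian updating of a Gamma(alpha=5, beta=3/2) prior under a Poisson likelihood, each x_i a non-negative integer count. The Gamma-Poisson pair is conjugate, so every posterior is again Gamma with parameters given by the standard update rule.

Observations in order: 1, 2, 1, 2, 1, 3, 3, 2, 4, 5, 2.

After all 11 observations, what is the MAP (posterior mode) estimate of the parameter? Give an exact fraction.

12/5

obs 1: x=1 → posterior Gamma(6, 5/2)
obs 2: x=2 → posterior Gamma(8, 7/2)
obs 3: x=1 → posterior Gamma(9, 9/2)
obs 4: x=2 → posterior Gamma(11, 11/2)
obs 5: x=1 → posterior Gamma(12, 13/2)
obs 6: x=3 → posterior Gamma(15, 15/2)
obs 7: x=3 → posterior Gamma(18, 17/2)
obs 8: x=2 → posterior Gamma(20, 19/2)
obs 9: x=4 → posterior Gamma(24, 21/2)
obs 10: x=5 → posterior Gamma(29, 23/2)
obs 11: x=2 → posterior Gamma(31, 25/2)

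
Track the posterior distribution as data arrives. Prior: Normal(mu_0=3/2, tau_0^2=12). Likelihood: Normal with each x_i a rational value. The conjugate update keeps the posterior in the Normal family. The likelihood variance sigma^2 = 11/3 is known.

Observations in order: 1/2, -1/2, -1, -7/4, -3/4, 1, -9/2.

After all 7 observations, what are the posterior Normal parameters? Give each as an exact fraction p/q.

obs 1: x=1/2 → posterior Normal(69/94, 132/47)
obs 2: x=-1/2 → posterior Normal(33/166, 132/83)
obs 3: x=-1 → posterior Normal(-39/238, 132/119)
obs 4: x=-7/4 → posterior Normal(-33/62, 132/155)
obs 5: x=-3/4 → posterior Normal(-219/382, 132/191)
obs 6: x=1 → posterior Normal(-147/454, 132/227)
obs 7: x=-9/2 → posterior Normal(-471/526, 132/263)

mu_0=-471/526, tau_0^2=132/263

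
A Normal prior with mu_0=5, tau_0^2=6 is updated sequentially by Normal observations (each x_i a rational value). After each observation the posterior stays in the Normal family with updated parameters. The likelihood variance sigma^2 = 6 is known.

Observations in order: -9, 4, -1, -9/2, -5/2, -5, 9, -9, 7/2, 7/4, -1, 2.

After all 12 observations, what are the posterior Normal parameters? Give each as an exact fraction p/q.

obs 1: x=-9 → posterior Normal(-2, 3)
obs 2: x=4 → posterior Normal(0, 2)
obs 3: x=-1 → posterior Normal(-1/4, 3/2)
obs 4: x=-9/2 → posterior Normal(-11/10, 6/5)
obs 5: x=-5/2 → posterior Normal(-4/3, 1)
obs 6: x=-5 → posterior Normal(-13/7, 6/7)
obs 7: x=9 → posterior Normal(-1/2, 3/4)
obs 8: x=-9 → posterior Normal(-13/9, 2/3)
obs 9: x=7/2 → posterior Normal(-19/20, 3/5)
obs 10: x=7/4 → posterior Normal(-31/44, 6/11)
obs 11: x=-1 → posterior Normal(-35/48, 1/2)
obs 12: x=2 → posterior Normal(-27/52, 6/13)

mu_0=-27/52, tau_0^2=6/13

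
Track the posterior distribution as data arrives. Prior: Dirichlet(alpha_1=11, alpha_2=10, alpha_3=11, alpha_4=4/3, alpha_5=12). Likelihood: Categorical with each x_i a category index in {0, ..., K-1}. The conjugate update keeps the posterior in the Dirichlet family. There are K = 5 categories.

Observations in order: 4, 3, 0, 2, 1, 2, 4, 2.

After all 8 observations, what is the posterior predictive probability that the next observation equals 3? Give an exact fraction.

obs 1: x=4 → posterior Dirichlet(11, 10, 11, 4/3, 13)
obs 2: x=3 → posterior Dirichlet(11, 10, 11, 7/3, 13)
obs 3: x=0 → posterior Dirichlet(12, 10, 11, 7/3, 13)
obs 4: x=2 → posterior Dirichlet(12, 10, 12, 7/3, 13)
obs 5: x=1 → posterior Dirichlet(12, 11, 12, 7/3, 13)
obs 6: x=2 → posterior Dirichlet(12, 11, 13, 7/3, 13)
obs 7: x=4 → posterior Dirichlet(12, 11, 13, 7/3, 14)
obs 8: x=2 → posterior Dirichlet(12, 11, 14, 7/3, 14)

7/160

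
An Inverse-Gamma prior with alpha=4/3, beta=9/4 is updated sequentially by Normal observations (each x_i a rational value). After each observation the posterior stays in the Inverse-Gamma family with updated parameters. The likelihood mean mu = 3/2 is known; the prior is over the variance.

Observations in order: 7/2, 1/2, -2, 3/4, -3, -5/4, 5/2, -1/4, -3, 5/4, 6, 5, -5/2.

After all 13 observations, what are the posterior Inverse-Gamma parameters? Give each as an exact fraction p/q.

obs 1: x=7/2 → posterior Inverse-Gamma(11/6, 17/4)
obs 2: x=1/2 → posterior Inverse-Gamma(7/3, 19/4)
obs 3: x=-2 → posterior Inverse-Gamma(17/6, 87/8)
obs 4: x=3/4 → posterior Inverse-Gamma(10/3, 357/32)
obs 5: x=-3 → posterior Inverse-Gamma(23/6, 681/32)
obs 6: x=-5/4 → posterior Inverse-Gamma(13/3, 401/16)
obs 7: x=5/2 → posterior Inverse-Gamma(29/6, 409/16)
obs 8: x=-1/4 → posterior Inverse-Gamma(16/3, 867/32)
obs 9: x=-3 → posterior Inverse-Gamma(35/6, 1191/32)
obs 10: x=5/4 → posterior Inverse-Gamma(19/3, 149/4)
obs 11: x=6 → posterior Inverse-Gamma(41/6, 379/8)
obs 12: x=5 → posterior Inverse-Gamma(22/3, 107/2)
obs 13: x=-5/2 → posterior Inverse-Gamma(47/6, 123/2)

alpha=47/6, beta=123/2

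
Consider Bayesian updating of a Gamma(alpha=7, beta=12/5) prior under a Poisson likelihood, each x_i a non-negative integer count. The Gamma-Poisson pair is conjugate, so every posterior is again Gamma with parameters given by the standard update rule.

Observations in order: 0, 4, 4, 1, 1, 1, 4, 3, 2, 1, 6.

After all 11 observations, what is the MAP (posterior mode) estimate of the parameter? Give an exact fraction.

165/67

obs 1: x=0 → posterior Gamma(7, 17/5)
obs 2: x=4 → posterior Gamma(11, 22/5)
obs 3: x=4 → posterior Gamma(15, 27/5)
obs 4: x=1 → posterior Gamma(16, 32/5)
obs 5: x=1 → posterior Gamma(17, 37/5)
obs 6: x=1 → posterior Gamma(18, 42/5)
obs 7: x=4 → posterior Gamma(22, 47/5)
obs 8: x=3 → posterior Gamma(25, 52/5)
obs 9: x=2 → posterior Gamma(27, 57/5)
obs 10: x=1 → posterior Gamma(28, 62/5)
obs 11: x=6 → posterior Gamma(34, 67/5)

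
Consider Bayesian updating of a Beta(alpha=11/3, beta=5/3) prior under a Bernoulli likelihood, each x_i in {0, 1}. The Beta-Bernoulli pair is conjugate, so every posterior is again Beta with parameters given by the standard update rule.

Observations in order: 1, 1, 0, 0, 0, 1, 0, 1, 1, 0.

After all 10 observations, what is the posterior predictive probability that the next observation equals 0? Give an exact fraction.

10/23

obs 1: x=1 → posterior Beta(14/3, 5/3)
obs 2: x=1 → posterior Beta(17/3, 5/3)
obs 3: x=0 → posterior Beta(17/3, 8/3)
obs 4: x=0 → posterior Beta(17/3, 11/3)
obs 5: x=0 → posterior Beta(17/3, 14/3)
obs 6: x=1 → posterior Beta(20/3, 14/3)
obs 7: x=0 → posterior Beta(20/3, 17/3)
obs 8: x=1 → posterior Beta(23/3, 17/3)
obs 9: x=1 → posterior Beta(26/3, 17/3)
obs 10: x=0 → posterior Beta(26/3, 20/3)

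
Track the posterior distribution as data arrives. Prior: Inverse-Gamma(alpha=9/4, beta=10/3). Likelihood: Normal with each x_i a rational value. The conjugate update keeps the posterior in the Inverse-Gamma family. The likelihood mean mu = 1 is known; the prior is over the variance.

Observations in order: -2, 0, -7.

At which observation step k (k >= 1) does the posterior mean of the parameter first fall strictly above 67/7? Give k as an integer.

obs 1: x=-2 → posterior Inverse-Gamma(11/4, 47/6)
obs 2: x=0 → posterior Inverse-Gamma(13/4, 25/3)
obs 3: x=-7 → posterior Inverse-Gamma(15/4, 121/3)

k = 3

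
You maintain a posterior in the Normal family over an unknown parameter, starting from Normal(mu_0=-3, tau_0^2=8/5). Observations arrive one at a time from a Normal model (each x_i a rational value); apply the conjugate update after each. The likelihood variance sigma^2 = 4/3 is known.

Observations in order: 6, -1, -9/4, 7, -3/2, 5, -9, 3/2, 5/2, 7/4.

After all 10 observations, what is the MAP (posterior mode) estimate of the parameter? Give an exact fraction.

9/13

obs 1: x=6 → posterior Normal(21/11, 8/11)
obs 2: x=-1 → posterior Normal(15/17, 8/17)
obs 3: x=-9/4 → posterior Normal(3/46, 8/23)
obs 4: x=7 → posterior Normal(3/2, 8/29)
obs 5: x=-3/2 → posterior Normal(69/70, 8/35)
obs 6: x=5 → posterior Normal(129/82, 8/41)
obs 7: x=-9 → posterior Normal(21/94, 8/47)
obs 8: x=3/2 → posterior Normal(39/106, 8/53)
obs 9: x=5/2 → posterior Normal(69/118, 8/59)
obs 10: x=7/4 → posterior Normal(9/13, 8/65)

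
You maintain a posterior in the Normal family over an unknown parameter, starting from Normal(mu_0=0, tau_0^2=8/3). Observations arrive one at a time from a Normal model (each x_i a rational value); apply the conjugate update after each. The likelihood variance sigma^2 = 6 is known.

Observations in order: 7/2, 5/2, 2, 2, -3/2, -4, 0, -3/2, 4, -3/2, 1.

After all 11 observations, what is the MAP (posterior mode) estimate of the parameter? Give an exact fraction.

obs 1: x=7/2 → posterior Normal(14/13, 24/13)
obs 2: x=5/2 → posterior Normal(24/17, 24/17)
obs 3: x=2 → posterior Normal(32/21, 8/7)
obs 4: x=2 → posterior Normal(8/5, 24/25)
obs 5: x=-3/2 → posterior Normal(34/29, 24/29)
obs 6: x=-4 → posterior Normal(6/11, 8/11)
obs 7: x=0 → posterior Normal(18/37, 24/37)
obs 8: x=-3/2 → posterior Normal(12/41, 24/41)
obs 9: x=4 → posterior Normal(28/45, 8/15)
obs 10: x=-3/2 → posterior Normal(22/49, 24/49)
obs 11: x=1 → posterior Normal(26/53, 24/53)

26/53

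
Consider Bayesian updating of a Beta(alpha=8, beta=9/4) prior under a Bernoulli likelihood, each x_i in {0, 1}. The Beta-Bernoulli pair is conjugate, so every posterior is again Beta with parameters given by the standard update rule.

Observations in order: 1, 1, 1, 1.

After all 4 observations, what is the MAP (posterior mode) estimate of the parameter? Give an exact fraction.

obs 1: x=1 → posterior Beta(9, 9/4)
obs 2: x=1 → posterior Beta(10, 9/4)
obs 3: x=1 → posterior Beta(11, 9/4)
obs 4: x=1 → posterior Beta(12, 9/4)

44/49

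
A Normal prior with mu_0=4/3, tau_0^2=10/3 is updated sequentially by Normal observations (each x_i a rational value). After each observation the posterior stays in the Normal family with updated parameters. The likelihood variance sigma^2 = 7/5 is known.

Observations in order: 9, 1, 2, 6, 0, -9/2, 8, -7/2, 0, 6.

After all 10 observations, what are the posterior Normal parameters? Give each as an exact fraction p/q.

mu_0=1228/521, tau_0^2=70/521

obs 1: x=9 → posterior Normal(478/71, 70/71)
obs 2: x=1 → posterior Normal(48/11, 70/121)
obs 3: x=2 → posterior Normal(628/171, 70/171)
obs 4: x=6 → posterior Normal(928/221, 70/221)
obs 5: x=0 → posterior Normal(928/271, 70/271)
obs 6: x=-9/2 → posterior Normal(703/321, 70/321)
obs 7: x=8 → posterior Normal(1103/371, 10/53)
obs 8: x=-7/2 → posterior Normal(928/421, 70/421)
obs 9: x=0 → posterior Normal(928/471, 70/471)
obs 10: x=6 → posterior Normal(1228/521, 70/521)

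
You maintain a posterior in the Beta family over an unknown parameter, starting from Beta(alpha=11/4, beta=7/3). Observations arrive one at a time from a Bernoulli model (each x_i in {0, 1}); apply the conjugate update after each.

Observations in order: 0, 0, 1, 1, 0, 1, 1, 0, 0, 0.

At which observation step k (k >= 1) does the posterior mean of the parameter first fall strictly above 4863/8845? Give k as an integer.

obs 1: x=0 → posterior Beta(11/4, 10/3)
obs 2: x=0 → posterior Beta(11/4, 13/3)
obs 3: x=1 → posterior Beta(15/4, 13/3)
obs 4: x=1 → posterior Beta(19/4, 13/3)
obs 5: x=0 → posterior Beta(19/4, 16/3)
obs 6: x=1 → posterior Beta(23/4, 16/3)
obs 7: x=1 → posterior Beta(27/4, 16/3)
obs 8: x=0 → posterior Beta(27/4, 19/3)
obs 9: x=0 → posterior Beta(27/4, 22/3)
obs 10: x=0 → posterior Beta(27/4, 25/3)

k = 7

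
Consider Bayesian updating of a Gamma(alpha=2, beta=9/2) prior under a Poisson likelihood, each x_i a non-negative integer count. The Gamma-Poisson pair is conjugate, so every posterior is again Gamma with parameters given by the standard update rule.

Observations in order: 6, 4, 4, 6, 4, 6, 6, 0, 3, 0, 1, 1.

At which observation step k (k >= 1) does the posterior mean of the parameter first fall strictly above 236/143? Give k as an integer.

k = 2

obs 1: x=6 → posterior Gamma(8, 11/2)
obs 2: x=4 → posterior Gamma(12, 13/2)
obs 3: x=4 → posterior Gamma(16, 15/2)
obs 4: x=6 → posterior Gamma(22, 17/2)
obs 5: x=4 → posterior Gamma(26, 19/2)
obs 6: x=6 → posterior Gamma(32, 21/2)
obs 7: x=6 → posterior Gamma(38, 23/2)
obs 8: x=0 → posterior Gamma(38, 25/2)
obs 9: x=3 → posterior Gamma(41, 27/2)
obs 10: x=0 → posterior Gamma(41, 29/2)
obs 11: x=1 → posterior Gamma(42, 31/2)
obs 12: x=1 → posterior Gamma(43, 33/2)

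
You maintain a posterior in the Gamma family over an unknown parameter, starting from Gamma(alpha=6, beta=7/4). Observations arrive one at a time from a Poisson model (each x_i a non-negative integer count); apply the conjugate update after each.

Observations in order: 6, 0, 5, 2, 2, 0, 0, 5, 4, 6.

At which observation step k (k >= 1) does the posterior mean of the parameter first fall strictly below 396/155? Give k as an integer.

obs 1: x=6 → posterior Gamma(12, 11/4)
obs 2: x=0 → posterior Gamma(12, 15/4)
obs 3: x=5 → posterior Gamma(17, 19/4)
obs 4: x=2 → posterior Gamma(19, 23/4)
obs 5: x=2 → posterior Gamma(21, 27/4)
obs 6: x=0 → posterior Gamma(21, 31/4)
obs 7: x=0 → posterior Gamma(21, 35/4)
obs 8: x=5 → posterior Gamma(26, 39/4)
obs 9: x=4 → posterior Gamma(30, 43/4)
obs 10: x=6 → posterior Gamma(36, 47/4)

k = 7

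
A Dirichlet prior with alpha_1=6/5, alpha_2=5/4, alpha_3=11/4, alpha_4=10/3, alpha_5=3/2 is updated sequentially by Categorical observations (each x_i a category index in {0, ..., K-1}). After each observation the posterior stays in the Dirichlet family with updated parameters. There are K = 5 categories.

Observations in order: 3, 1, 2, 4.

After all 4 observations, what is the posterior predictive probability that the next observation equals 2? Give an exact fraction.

225/842

obs 1: x=3 → posterior Dirichlet(6/5, 5/4, 11/4, 13/3, 3/2)
obs 2: x=1 → posterior Dirichlet(6/5, 9/4, 11/4, 13/3, 3/2)
obs 3: x=2 → posterior Dirichlet(6/5, 9/4, 15/4, 13/3, 3/2)
obs 4: x=4 → posterior Dirichlet(6/5, 9/4, 15/4, 13/3, 5/2)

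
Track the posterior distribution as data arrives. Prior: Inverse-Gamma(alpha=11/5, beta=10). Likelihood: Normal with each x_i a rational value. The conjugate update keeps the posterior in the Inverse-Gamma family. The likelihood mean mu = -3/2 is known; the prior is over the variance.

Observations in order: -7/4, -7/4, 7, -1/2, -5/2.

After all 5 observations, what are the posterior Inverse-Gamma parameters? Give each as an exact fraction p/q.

obs 1: x=-7/4 → posterior Inverse-Gamma(27/10, 321/32)
obs 2: x=-7/4 → posterior Inverse-Gamma(16/5, 161/16)
obs 3: x=7 → posterior Inverse-Gamma(37/10, 739/16)
obs 4: x=-1/2 → posterior Inverse-Gamma(21/5, 747/16)
obs 5: x=-5/2 → posterior Inverse-Gamma(47/10, 755/16)

alpha=47/10, beta=755/16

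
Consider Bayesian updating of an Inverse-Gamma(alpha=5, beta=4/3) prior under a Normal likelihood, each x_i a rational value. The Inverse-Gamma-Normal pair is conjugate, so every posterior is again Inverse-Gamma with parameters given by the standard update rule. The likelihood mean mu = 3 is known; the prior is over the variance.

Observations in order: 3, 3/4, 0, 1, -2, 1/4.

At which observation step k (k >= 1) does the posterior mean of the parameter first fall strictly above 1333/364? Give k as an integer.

obs 1: x=3 → posterior Inverse-Gamma(11/2, 4/3)
obs 2: x=3/4 → posterior Inverse-Gamma(6, 371/96)
obs 3: x=0 → posterior Inverse-Gamma(13/2, 803/96)
obs 4: x=1 → posterior Inverse-Gamma(7, 995/96)
obs 5: x=-2 → posterior Inverse-Gamma(15/2, 2195/96)
obs 6: x=1/4 → posterior Inverse-Gamma(8, 1279/48)

k = 6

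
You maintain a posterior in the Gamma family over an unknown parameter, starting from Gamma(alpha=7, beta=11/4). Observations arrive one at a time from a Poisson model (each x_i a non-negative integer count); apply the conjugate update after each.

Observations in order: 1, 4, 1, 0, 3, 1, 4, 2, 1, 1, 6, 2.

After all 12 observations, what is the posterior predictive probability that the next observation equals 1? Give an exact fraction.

obs 1: x=1 → posterior Gamma(8, 15/4)
obs 2: x=4 → posterior Gamma(12, 19/4)
obs 3: x=1 → posterior Gamma(13, 23/4)
obs 4: x=0 → posterior Gamma(13, 27/4)
obs 5: x=3 → posterior Gamma(16, 31/4)
obs 6: x=1 → posterior Gamma(17, 35/4)
obs 7: x=4 → posterior Gamma(21, 39/4)
obs 8: x=2 → posterior Gamma(23, 43/4)
obs 9: x=1 → posterior Gamma(24, 47/4)
obs 10: x=1 → posterior Gamma(25, 51/4)
obs 11: x=6 → posterior Gamma(31, 55/4)
obs 12: x=2 → posterior Gamma(33, 59/4)

1206615946699584158385206521301468220875793615602057555875876/5017153941476928640223665498569372750120270548580514594008363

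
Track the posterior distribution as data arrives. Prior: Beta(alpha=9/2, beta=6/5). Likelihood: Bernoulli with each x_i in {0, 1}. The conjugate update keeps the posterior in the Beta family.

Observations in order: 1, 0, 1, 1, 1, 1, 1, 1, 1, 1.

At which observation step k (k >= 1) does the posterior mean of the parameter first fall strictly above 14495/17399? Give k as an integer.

obs 1: x=1 → posterior Beta(11/2, 6/5)
obs 2: x=0 → posterior Beta(11/2, 11/5)
obs 3: x=1 → posterior Beta(13/2, 11/5)
obs 4: x=1 → posterior Beta(15/2, 11/5)
obs 5: x=1 → posterior Beta(17/2, 11/5)
obs 6: x=1 → posterior Beta(19/2, 11/5)
obs 7: x=1 → posterior Beta(21/2, 11/5)
obs 8: x=1 → posterior Beta(23/2, 11/5)
obs 9: x=1 → posterior Beta(25/2, 11/5)
obs 10: x=1 → posterior Beta(27/2, 11/5)

k = 8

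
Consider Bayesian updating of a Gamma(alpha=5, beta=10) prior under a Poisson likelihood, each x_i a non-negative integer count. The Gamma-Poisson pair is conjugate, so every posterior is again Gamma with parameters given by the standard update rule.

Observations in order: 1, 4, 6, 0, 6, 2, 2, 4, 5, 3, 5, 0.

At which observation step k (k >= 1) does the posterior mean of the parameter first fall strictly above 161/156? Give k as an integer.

k = 3

obs 1: x=1 → posterior Gamma(6, 11)
obs 2: x=4 → posterior Gamma(10, 12)
obs 3: x=6 → posterior Gamma(16, 13)
obs 4: x=0 → posterior Gamma(16, 14)
obs 5: x=6 → posterior Gamma(22, 15)
obs 6: x=2 → posterior Gamma(24, 16)
obs 7: x=2 → posterior Gamma(26, 17)
obs 8: x=4 → posterior Gamma(30, 18)
obs 9: x=5 → posterior Gamma(35, 19)
obs 10: x=3 → posterior Gamma(38, 20)
obs 11: x=5 → posterior Gamma(43, 21)
obs 12: x=0 → posterior Gamma(43, 22)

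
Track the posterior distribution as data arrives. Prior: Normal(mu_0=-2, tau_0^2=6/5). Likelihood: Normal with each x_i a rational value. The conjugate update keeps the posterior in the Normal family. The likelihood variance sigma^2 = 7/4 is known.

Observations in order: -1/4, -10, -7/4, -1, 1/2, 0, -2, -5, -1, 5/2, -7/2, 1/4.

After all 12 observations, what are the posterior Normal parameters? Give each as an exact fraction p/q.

mu_0=-580/323, tau_0^2=42/323

obs 1: x=-1/4 → posterior Normal(-76/59, 42/59)
obs 2: x=-10 → posterior Normal(-316/83, 42/83)
obs 3: x=-7/4 → posterior Normal(-358/107, 42/107)
obs 4: x=-1 → posterior Normal(-382/131, 42/131)
obs 5: x=1/2 → posterior Normal(-74/31, 42/155)
obs 6: x=0 → posterior Normal(-370/179, 42/179)
obs 7: x=-2 → posterior Normal(-418/203, 6/29)
obs 8: x=-5 → posterior Normal(-538/227, 42/227)
obs 9: x=-1 → posterior Normal(-562/251, 42/251)
obs 10: x=5/2 → posterior Normal(-502/275, 42/275)
obs 11: x=-7/2 → posterior Normal(-586/299, 42/299)
obs 12: x=1/4 → posterior Normal(-580/323, 42/323)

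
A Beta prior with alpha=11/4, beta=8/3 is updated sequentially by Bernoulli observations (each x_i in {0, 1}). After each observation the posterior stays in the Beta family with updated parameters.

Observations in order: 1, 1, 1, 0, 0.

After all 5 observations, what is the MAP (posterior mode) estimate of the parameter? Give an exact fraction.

57/101

obs 1: x=1 → posterior Beta(15/4, 8/3)
obs 2: x=1 → posterior Beta(19/4, 8/3)
obs 3: x=1 → posterior Beta(23/4, 8/3)
obs 4: x=0 → posterior Beta(23/4, 11/3)
obs 5: x=0 → posterior Beta(23/4, 14/3)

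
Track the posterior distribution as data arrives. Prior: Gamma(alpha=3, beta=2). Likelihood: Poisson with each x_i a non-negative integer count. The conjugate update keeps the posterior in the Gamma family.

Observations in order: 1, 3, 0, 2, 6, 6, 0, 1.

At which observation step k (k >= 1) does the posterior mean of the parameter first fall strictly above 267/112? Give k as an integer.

k = 6

obs 1: x=1 → posterior Gamma(4, 3)
obs 2: x=3 → posterior Gamma(7, 4)
obs 3: x=0 → posterior Gamma(7, 5)
obs 4: x=2 → posterior Gamma(9, 6)
obs 5: x=6 → posterior Gamma(15, 7)
obs 6: x=6 → posterior Gamma(21, 8)
obs 7: x=0 → posterior Gamma(21, 9)
obs 8: x=1 → posterior Gamma(22, 10)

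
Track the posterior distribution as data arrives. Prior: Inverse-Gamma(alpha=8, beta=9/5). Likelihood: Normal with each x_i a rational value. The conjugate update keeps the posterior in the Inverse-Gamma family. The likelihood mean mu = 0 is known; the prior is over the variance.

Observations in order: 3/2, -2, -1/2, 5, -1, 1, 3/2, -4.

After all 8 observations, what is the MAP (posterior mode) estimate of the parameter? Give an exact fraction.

obs 1: x=3/2 → posterior Inverse-Gamma(17/2, 117/40)
obs 2: x=-2 → posterior Inverse-Gamma(9, 197/40)
obs 3: x=-1/2 → posterior Inverse-Gamma(19/2, 101/20)
obs 4: x=5 → posterior Inverse-Gamma(10, 351/20)
obs 5: x=-1 → posterior Inverse-Gamma(21/2, 361/20)
obs 6: x=1 → posterior Inverse-Gamma(11, 371/20)
obs 7: x=3/2 → posterior Inverse-Gamma(23/2, 787/40)
obs 8: x=-4 → posterior Inverse-Gamma(12, 1107/40)

1107/520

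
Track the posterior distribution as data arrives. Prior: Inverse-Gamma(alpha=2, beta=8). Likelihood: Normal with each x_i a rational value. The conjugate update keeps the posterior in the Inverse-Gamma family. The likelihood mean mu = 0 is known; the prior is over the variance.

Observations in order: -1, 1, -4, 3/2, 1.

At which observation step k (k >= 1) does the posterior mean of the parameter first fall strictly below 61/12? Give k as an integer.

k = 2

obs 1: x=-1 → posterior Inverse-Gamma(5/2, 17/2)
obs 2: x=1 → posterior Inverse-Gamma(3, 9)
obs 3: x=-4 → posterior Inverse-Gamma(7/2, 17)
obs 4: x=3/2 → posterior Inverse-Gamma(4, 145/8)
obs 5: x=1 → posterior Inverse-Gamma(9/2, 149/8)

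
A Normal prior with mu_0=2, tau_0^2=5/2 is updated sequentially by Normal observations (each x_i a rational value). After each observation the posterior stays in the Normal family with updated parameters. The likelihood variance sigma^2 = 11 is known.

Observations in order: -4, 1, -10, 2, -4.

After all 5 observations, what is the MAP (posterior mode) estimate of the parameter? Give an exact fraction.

-31/47

obs 1: x=-4 → posterior Normal(8/9, 55/27)
obs 2: x=1 → posterior Normal(29/32, 55/32)
obs 3: x=-10 → posterior Normal(-21/37, 55/37)
obs 4: x=2 → posterior Normal(-11/42, 55/42)
obs 5: x=-4 → posterior Normal(-31/47, 55/47)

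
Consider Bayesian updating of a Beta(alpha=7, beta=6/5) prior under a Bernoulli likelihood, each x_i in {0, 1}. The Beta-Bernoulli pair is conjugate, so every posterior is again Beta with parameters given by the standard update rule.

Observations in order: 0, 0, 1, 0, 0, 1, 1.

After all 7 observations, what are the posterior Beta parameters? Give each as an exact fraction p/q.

alpha=10, beta=26/5

obs 1: x=0 → posterior Beta(7, 11/5)
obs 2: x=0 → posterior Beta(7, 16/5)
obs 3: x=1 → posterior Beta(8, 16/5)
obs 4: x=0 → posterior Beta(8, 21/5)
obs 5: x=0 → posterior Beta(8, 26/5)
obs 6: x=1 → posterior Beta(9, 26/5)
obs 7: x=1 → posterior Beta(10, 26/5)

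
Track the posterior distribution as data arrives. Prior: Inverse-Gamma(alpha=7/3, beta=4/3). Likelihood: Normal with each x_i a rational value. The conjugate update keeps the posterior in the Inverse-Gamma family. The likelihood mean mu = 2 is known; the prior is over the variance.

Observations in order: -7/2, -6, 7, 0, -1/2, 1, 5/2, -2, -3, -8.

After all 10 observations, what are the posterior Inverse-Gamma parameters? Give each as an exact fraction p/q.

obs 1: x=-7/2 → posterior Inverse-Gamma(17/6, 395/24)
obs 2: x=-6 → posterior Inverse-Gamma(10/3, 1163/24)
obs 3: x=7 → posterior Inverse-Gamma(23/6, 1463/24)
obs 4: x=0 → posterior Inverse-Gamma(13/3, 1511/24)
obs 5: x=-1/2 → posterior Inverse-Gamma(29/6, 793/12)
obs 6: x=1 → posterior Inverse-Gamma(16/3, 799/12)
obs 7: x=5/2 → posterior Inverse-Gamma(35/6, 1601/24)
obs 8: x=-2 → posterior Inverse-Gamma(19/3, 1793/24)
obs 9: x=-3 → posterior Inverse-Gamma(41/6, 2093/24)
obs 10: x=-8 → posterior Inverse-Gamma(22/3, 3293/24)

alpha=22/3, beta=3293/24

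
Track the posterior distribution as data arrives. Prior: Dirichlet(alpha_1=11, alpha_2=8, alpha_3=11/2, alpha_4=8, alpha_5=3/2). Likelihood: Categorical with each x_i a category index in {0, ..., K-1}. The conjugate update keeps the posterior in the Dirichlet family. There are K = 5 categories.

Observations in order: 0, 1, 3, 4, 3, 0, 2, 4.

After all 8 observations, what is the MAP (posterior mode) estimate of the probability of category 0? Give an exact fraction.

obs 1: x=0 → posterior Dirichlet(12, 8, 11/2, 8, 3/2)
obs 2: x=1 → posterior Dirichlet(12, 9, 11/2, 8, 3/2)
obs 3: x=3 → posterior Dirichlet(12, 9, 11/2, 9, 3/2)
obs 4: x=4 → posterior Dirichlet(12, 9, 11/2, 9, 5/2)
obs 5: x=3 → posterior Dirichlet(12, 9, 11/2, 10, 5/2)
obs 6: x=0 → posterior Dirichlet(13, 9, 11/2, 10, 5/2)
obs 7: x=2 → posterior Dirichlet(13, 9, 13/2, 10, 5/2)
obs 8: x=4 → posterior Dirichlet(13, 9, 13/2, 10, 7/2)

12/37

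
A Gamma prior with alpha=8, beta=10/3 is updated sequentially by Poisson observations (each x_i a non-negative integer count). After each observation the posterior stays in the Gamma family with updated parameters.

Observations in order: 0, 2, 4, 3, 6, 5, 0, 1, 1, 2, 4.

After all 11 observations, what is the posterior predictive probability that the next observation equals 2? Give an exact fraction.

191227850695360707780042466592197825825414493292734428699775397/765187044368312534815681825287232171097216191481334138581024768

obs 1: x=0 → posterior Gamma(8, 13/3)
obs 2: x=2 → posterior Gamma(10, 16/3)
obs 3: x=4 → posterior Gamma(14, 19/3)
obs 4: x=3 → posterior Gamma(17, 22/3)
obs 5: x=6 → posterior Gamma(23, 25/3)
obs 6: x=5 → posterior Gamma(28, 28/3)
obs 7: x=0 → posterior Gamma(28, 31/3)
obs 8: x=1 → posterior Gamma(29, 34/3)
obs 9: x=1 → posterior Gamma(30, 37/3)
obs 10: x=2 → posterior Gamma(32, 40/3)
obs 11: x=4 → posterior Gamma(36, 43/3)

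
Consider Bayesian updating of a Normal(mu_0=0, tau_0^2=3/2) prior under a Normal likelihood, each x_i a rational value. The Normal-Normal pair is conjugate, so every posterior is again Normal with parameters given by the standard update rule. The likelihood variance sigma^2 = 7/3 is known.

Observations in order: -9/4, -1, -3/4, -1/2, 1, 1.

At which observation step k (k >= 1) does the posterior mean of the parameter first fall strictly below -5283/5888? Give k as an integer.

k = 2

obs 1: x=-9/4 → posterior Normal(-81/92, 21/23)
obs 2: x=-1 → posterior Normal(-117/128, 21/32)
obs 3: x=-3/4 → posterior Normal(-36/41, 21/41)
obs 4: x=-1/2 → posterior Normal(-81/100, 21/50)
obs 5: x=1 → posterior Normal(-63/118, 21/59)
obs 6: x=1 → posterior Normal(-45/136, 21/68)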